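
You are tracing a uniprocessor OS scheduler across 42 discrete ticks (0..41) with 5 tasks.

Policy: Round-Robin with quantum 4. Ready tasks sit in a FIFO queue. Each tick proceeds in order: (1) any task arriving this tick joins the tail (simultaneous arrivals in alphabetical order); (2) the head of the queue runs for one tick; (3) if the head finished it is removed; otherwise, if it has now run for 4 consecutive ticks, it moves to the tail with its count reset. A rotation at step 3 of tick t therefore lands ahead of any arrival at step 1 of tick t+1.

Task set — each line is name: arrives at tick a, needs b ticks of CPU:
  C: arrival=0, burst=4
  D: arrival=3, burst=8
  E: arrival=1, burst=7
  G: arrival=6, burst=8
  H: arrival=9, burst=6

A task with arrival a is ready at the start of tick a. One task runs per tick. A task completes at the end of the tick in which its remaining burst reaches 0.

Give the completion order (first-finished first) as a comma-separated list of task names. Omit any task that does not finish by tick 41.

completion order = C, E, D, G, H

t=0: queue=[C] q_used=0 → run C
t=1: queue=[C,E] q_used=1 → run C
t=2: queue=[C,E] q_used=2 → run C
t=3: queue=[C,E,D] q_used=3 → run C
t=4: queue=[E,D] q_used=0 → run E
t=5: queue=[E,D] q_used=1 → run E
t=6: queue=[E,D,G] q_used=2 → run E
t=7: queue=[E,D,G] q_used=3 → run E
t=8: queue=[D,G,E] q_used=0 → run D
t=9: queue=[D,G,E,H] q_used=1 → run D
t=10: queue=[D,G,E,H] q_used=2 → run D
t=11: queue=[D,G,E,H] q_used=3 → run D
t=12: queue=[G,E,H,D] q_used=0 → run G
t=13: queue=[G,E,H,D] q_used=1 → run G
t=14: queue=[G,E,H,D] q_used=2 → run G
t=15: queue=[G,E,H,D] q_used=3 → run G
t=16: queue=[E,H,D,G] q_used=0 → run E
t=17: queue=[E,H,D,G] q_used=1 → run E
t=18: queue=[E,H,D,G] q_used=2 → run E
t=19: queue=[H,D,G] q_used=0 → run H
t=20: queue=[H,D,G] q_used=1 → run H
t=21: queue=[H,D,G] q_used=2 → run H
t=22: queue=[H,D,G] q_used=3 → run H
t=23: queue=[D,G,H] q_used=0 → run D
t=24: queue=[D,G,H] q_used=1 → run D
t=25: queue=[D,G,H] q_used=2 → run D
t=26: queue=[D,G,H] q_used=3 → run D
t=27: queue=[G,H] q_used=0 → run G
t=28: queue=[G,H] q_used=1 → run G
t=29: queue=[G,H] q_used=2 → run G
t=30: queue=[G,H] q_used=3 → run G
t=31: queue=[H] q_used=0 → run H
t=32: queue=[H] q_used=1 → run H
t=33: (idle)
t=34: (idle)
t=35: (idle)
t=36: (idle)
t=37: (idle)
t=38: (idle)
t=39: (idle)
t=40: (idle)
t=41: (idle)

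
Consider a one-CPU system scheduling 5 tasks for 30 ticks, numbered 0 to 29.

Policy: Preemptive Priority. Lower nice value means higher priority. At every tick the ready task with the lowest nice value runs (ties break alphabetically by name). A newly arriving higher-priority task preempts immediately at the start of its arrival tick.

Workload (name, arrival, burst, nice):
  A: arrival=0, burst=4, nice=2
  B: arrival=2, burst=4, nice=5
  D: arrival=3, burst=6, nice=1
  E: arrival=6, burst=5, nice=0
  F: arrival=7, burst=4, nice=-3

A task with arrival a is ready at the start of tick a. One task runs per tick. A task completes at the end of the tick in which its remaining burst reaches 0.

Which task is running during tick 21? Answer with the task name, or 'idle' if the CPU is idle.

running at tick 21 = B

t=0: ready={A} → run A
t=1: ready={A} → run A
t=2: ready={A,B} → run A
t=3: ready={A,B,D} → run D
t=4: ready={A,B,D} → run D
t=5: ready={A,B,D} → run D
t=6: ready={A,B,D,E} → run E
t=7: ready={A,B,D,E,F} → run F
t=8: ready={A,B,D,E,F} → run F
t=9: ready={A,B,D,E,F} → run F
t=10: ready={A,B,D,E,F} → run F
t=11: ready={A,B,D,E} → run E
t=12: ready={A,B,D,E} → run E
t=13: ready={A,B,D,E} → run E
t=14: ready={A,B,D,E} → run E
t=15: ready={A,B,D} → run D
t=16: ready={A,B,D} → run D
t=17: ready={A,B,D} → run D
t=18: ready={A,B} → run A
t=19: ready={B} → run B
t=20: ready={B} → run B
t=21: ready={B} → run B
t=22: ready={B} → run B
t=23: (idle)
t=24: (idle)
t=25: (idle)
t=26: (idle)
t=27: (idle)
t=28: (idle)
t=29: (idle)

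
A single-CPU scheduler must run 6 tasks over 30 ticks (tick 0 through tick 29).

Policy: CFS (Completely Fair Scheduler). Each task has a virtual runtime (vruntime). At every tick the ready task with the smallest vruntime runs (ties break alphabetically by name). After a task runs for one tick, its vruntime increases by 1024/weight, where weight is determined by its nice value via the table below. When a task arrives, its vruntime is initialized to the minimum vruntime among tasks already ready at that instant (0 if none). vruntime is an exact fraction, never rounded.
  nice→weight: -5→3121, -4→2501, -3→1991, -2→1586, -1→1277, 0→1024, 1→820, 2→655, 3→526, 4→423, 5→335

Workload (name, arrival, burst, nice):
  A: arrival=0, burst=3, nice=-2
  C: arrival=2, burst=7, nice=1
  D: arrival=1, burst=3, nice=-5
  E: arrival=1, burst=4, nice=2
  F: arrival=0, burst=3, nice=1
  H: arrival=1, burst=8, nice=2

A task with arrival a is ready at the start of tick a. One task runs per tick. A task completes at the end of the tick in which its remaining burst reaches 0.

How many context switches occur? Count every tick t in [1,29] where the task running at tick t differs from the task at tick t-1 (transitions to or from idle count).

context switches = 25

t=0: vr[A=0 F=0] → run A
t=1: vr[A=512/793 D=0 E=0 F=0 H=0] → run D
t=2: vr[A=512/793 C=0 D=1024/3121 E=0 F=0 H=0] → run C
t=3: vr[A=512/793 C=256/205 D=1024/3121 E=0 F=0 H=0] → run E
t=4: vr[A=512/793 C=256/205 D=1024/3121 E=1024/655 F=0 H=0] → run F
t=5: vr[A=512/793 C=256/205 D=1024/3121 E=1024/655 F=256/205 H=0] → run H
t=6: vr[A=512/793 C=256/205 D=1024/3121 E=1024/655 F=256/205 H=1024/655] → run D
t=7: vr[A=512/793 C=256/205 D=2048/3121 E=1024/655 F=256/205 H=1024/655] → run A
t=8: vr[A=1024/793 C=256/205 D=2048/3121 E=1024/655 F=256/205 H=1024/655] → run D
t=9: vr[A=1024/793 C=256/205 E=1024/655 F=256/205 H=1024/655] → run C
t=10: vr[A=1024/793 C=512/205 E=1024/655 F=256/205 H=1024/655] → run F
t=11: vr[A=1024/793 C=512/205 E=1024/655 F=512/205 H=1024/655] → run A
t=12: vr[C=512/205 E=1024/655 F=512/205 H=1024/655] → run E
t=13: vr[C=512/205 E=2048/655 F=512/205 H=1024/655] → run H
t=14: vr[C=512/205 E=2048/655 F=512/205 H=2048/655] → run C
t=15: vr[C=768/205 E=2048/655 F=512/205 H=2048/655] → run F
t=16: vr[C=768/205 E=2048/655 H=2048/655] → run E
t=17: vr[C=768/205 E=3072/655 H=2048/655] → run H
t=18: vr[C=768/205 E=3072/655 H=3072/655] → run C
t=19: vr[C=1024/205 E=3072/655 H=3072/655] → run E
t=20: vr[C=1024/205 H=3072/655] → run H
t=21: vr[C=1024/205 H=4096/655] → run C
t=22: vr[C=256/41 H=4096/655] → run C
t=23: vr[C=1536/205 H=4096/655] → run H
t=24: vr[C=1536/205 H=1024/131] → run C
t=25: vr[H=1024/131] → run H
t=26: vr[H=6144/655] → run H
t=27: vr[H=7168/655] → run H
t=28: (idle)
t=29: (idle)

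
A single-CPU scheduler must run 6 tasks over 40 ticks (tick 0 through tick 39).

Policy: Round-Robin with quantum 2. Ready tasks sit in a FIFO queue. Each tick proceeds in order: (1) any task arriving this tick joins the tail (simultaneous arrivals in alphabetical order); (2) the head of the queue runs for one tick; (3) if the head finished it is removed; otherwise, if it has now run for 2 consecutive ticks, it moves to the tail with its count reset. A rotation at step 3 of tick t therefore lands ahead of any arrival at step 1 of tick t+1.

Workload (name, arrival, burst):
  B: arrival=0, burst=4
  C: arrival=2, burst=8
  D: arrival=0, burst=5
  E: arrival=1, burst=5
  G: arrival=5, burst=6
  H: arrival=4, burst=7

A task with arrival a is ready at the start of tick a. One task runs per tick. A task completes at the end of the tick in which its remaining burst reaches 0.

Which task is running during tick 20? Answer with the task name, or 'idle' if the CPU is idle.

running at tick 20 = D

t=0: queue=[B,D] q_used=0 → run B
t=1: queue=[B,D,E] q_used=1 → run B
t=2: queue=[D,E,B,C] q_used=0 → run D
t=3: queue=[D,E,B,C] q_used=1 → run D
t=4: queue=[E,B,C,D,H] q_used=0 → run E
t=5: queue=[E,B,C,D,H,G] q_used=1 → run E
t=6: queue=[B,C,D,H,G,E] q_used=0 → run B
t=7: queue=[B,C,D,H,G,E] q_used=1 → run B
t=8: queue=[C,D,H,G,E] q_used=0 → run C
t=9: queue=[C,D,H,G,E] q_used=1 → run C
t=10: queue=[D,H,G,E,C] q_used=0 → run D
t=11: queue=[D,H,G,E,C] q_used=1 → run D
t=12: queue=[H,G,E,C,D] q_used=0 → run H
t=13: queue=[H,G,E,C,D] q_used=1 → run H
t=14: queue=[G,E,C,D,H] q_used=0 → run G
t=15: queue=[G,E,C,D,H] q_used=1 → run G
t=16: queue=[E,C,D,H,G] q_used=0 → run E
t=17: queue=[E,C,D,H,G] q_used=1 → run E
t=18: queue=[C,D,H,G,E] q_used=0 → run C
t=19: queue=[C,D,H,G,E] q_used=1 → run C
t=20: queue=[D,H,G,E,C] q_used=0 → run D
t=21: queue=[H,G,E,C] q_used=0 → run H
t=22: queue=[H,G,E,C] q_used=1 → run H
t=23: queue=[G,E,C,H] q_used=0 → run G
t=24: queue=[G,E,C,H] q_used=1 → run G
t=25: queue=[E,C,H,G] q_used=0 → run E
t=26: queue=[C,H,G] q_used=0 → run C
t=27: queue=[C,H,G] q_used=1 → run C
t=28: queue=[H,G,C] q_used=0 → run H
t=29: queue=[H,G,C] q_used=1 → run H
t=30: queue=[G,C,H] q_used=0 → run G
t=31: queue=[G,C,H] q_used=1 → run G
t=32: queue=[C,H] q_used=0 → run C
t=33: queue=[C,H] q_used=1 → run C
t=34: queue=[H] q_used=0 → run H
t=35: (idle)
t=36: (idle)
t=37: (idle)
t=38: (idle)
t=39: (idle)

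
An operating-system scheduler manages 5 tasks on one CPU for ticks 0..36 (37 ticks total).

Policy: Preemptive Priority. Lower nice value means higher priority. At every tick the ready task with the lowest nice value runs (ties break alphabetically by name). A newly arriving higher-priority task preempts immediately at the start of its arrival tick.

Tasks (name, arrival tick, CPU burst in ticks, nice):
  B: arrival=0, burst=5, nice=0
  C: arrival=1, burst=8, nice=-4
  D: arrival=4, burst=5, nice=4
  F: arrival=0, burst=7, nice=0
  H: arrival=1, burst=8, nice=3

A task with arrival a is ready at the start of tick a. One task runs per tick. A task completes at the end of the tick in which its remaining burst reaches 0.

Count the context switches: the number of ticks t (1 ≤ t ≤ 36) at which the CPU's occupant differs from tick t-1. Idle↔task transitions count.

context switches = 6

t=0: ready={B,F} → run B
t=1: ready={B,C,F,H} → run C
t=2: ready={B,C,F,H} → run C
t=3: ready={B,C,F,H} → run C
t=4: ready={B,C,D,F,H} → run C
t=5: ready={B,C,D,F,H} → run C
t=6: ready={B,C,D,F,H} → run C
t=7: ready={B,C,D,F,H} → run C
t=8: ready={B,C,D,F,H} → run C
t=9: ready={B,D,F,H} → run B
t=10: ready={B,D,F,H} → run B
t=11: ready={B,D,F,H} → run B
t=12: ready={B,D,F,H} → run B
t=13: ready={D,F,H} → run F
t=14: ready={D,F,H} → run F
t=15: ready={D,F,H} → run F
t=16: ready={D,F,H} → run F
t=17: ready={D,F,H} → run F
t=18: ready={D,F,H} → run F
t=19: ready={D,F,H} → run F
t=20: ready={D,H} → run H
t=21: ready={D,H} → run H
t=22: ready={D,H} → run H
t=23: ready={D,H} → run H
t=24: ready={D,H} → run H
t=25: ready={D,H} → run H
t=26: ready={D,H} → run H
t=27: ready={D,H} → run H
t=28: ready={D} → run D
t=29: ready={D} → run D
t=30: ready={D} → run D
t=31: ready={D} → run D
t=32: ready={D} → run D
t=33: (idle)
t=34: (idle)
t=35: (idle)
t=36: (idle)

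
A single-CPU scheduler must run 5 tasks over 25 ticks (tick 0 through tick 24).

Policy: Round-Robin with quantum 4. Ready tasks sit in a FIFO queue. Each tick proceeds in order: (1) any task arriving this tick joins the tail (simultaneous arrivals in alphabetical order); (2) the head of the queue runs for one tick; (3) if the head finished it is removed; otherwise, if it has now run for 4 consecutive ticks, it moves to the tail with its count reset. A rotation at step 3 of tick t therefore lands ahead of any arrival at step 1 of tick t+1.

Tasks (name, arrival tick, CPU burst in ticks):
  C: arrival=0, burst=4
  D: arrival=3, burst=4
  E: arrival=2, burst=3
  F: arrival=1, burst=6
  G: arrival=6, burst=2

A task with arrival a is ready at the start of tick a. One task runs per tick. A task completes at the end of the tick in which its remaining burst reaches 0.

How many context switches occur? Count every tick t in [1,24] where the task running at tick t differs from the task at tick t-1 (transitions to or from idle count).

context switches = 6

t=0: queue=[C] q_used=0 → run C
t=1: queue=[C,F] q_used=1 → run C
t=2: queue=[C,F,E] q_used=2 → run C
t=3: queue=[C,F,E,D] q_used=3 → run C
t=4: queue=[F,E,D] q_used=0 → run F
t=5: queue=[F,E,D] q_used=1 → run F
t=6: queue=[F,E,D,G] q_used=2 → run F
t=7: queue=[F,E,D,G] q_used=3 → run F
t=8: queue=[E,D,G,F] q_used=0 → run E
t=9: queue=[E,D,G,F] q_used=1 → run E
t=10: queue=[E,D,G,F] q_used=2 → run E
t=11: queue=[D,G,F] q_used=0 → run D
t=12: queue=[D,G,F] q_used=1 → run D
t=13: queue=[D,G,F] q_used=2 → run D
t=14: queue=[D,G,F] q_used=3 → run D
t=15: queue=[G,F] q_used=0 → run G
t=16: queue=[G,F] q_used=1 → run G
t=17: queue=[F] q_used=0 → run F
t=18: queue=[F] q_used=1 → run F
t=19: (idle)
t=20: (idle)
t=21: (idle)
t=22: (idle)
t=23: (idle)
t=24: (idle)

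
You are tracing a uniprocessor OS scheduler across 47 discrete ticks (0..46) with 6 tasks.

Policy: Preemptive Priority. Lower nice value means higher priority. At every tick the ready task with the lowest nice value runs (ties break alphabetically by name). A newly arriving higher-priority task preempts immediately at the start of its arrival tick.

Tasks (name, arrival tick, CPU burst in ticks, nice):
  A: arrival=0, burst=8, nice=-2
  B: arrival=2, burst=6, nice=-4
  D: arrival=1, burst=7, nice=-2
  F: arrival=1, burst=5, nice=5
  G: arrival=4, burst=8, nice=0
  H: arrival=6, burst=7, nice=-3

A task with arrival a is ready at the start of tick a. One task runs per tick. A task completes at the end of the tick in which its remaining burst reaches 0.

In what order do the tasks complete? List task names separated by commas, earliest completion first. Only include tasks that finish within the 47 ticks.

completion order = B, H, A, D, G, F

t=0: ready={A} → run A
t=1: ready={A,D,F} → run A
t=2: ready={A,B,D,F} → run B
t=3: ready={A,B,D,F} → run B
t=4: ready={A,B,D,F,G} → run B
t=5: ready={A,B,D,F,G} → run B
t=6: ready={A,B,D,F,G,H} → run B
t=7: ready={A,B,D,F,G,H} → run B
t=8: ready={A,D,F,G,H} → run H
t=9: ready={A,D,F,G,H} → run H
t=10: ready={A,D,F,G,H} → run H
t=11: ready={A,D,F,G,H} → run H
t=12: ready={A,D,F,G,H} → run H
t=13: ready={A,D,F,G,H} → run H
t=14: ready={A,D,F,G,H} → run H
t=15: ready={A,D,F,G} → run A
t=16: ready={A,D,F,G} → run A
t=17: ready={A,D,F,G} → run A
t=18: ready={A,D,F,G} → run A
t=19: ready={A,D,F,G} → run A
t=20: ready={A,D,F,G} → run A
t=21: ready={D,F,G} → run D
t=22: ready={D,F,G} → run D
t=23: ready={D,F,G} → run D
t=24: ready={D,F,G} → run D
t=25: ready={D,F,G} → run D
t=26: ready={D,F,G} → run D
t=27: ready={D,F,G} → run D
t=28: ready={F,G} → run G
t=29: ready={F,G} → run G
t=30: ready={F,G} → run G
t=31: ready={F,G} → run G
t=32: ready={F,G} → run G
t=33: ready={F,G} → run G
t=34: ready={F,G} → run G
t=35: ready={F,G} → run G
t=36: ready={F} → run F
t=37: ready={F} → run F
t=38: ready={F} → run F
t=39: ready={F} → run F
t=40: ready={F} → run F
t=41: (idle)
t=42: (idle)
t=43: (idle)
t=44: (idle)
t=45: (idle)
t=46: (idle)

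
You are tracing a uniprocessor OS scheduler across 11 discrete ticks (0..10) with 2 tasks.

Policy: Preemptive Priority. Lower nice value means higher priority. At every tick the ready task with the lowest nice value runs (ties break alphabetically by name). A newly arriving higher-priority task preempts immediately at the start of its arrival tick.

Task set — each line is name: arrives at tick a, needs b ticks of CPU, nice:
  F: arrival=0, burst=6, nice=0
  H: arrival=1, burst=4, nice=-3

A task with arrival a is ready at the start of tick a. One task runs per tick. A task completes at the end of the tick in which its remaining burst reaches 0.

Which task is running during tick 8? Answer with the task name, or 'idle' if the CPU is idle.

t=0: ready={F} → run F
t=1: ready={F,H} → run H
t=2: ready={F,H} → run H
t=3: ready={F,H} → run H
t=4: ready={F,H} → run H
t=5: ready={F} → run F
t=6: ready={F} → run F
t=7: ready={F} → run F
t=8: ready={F} → run F
t=9: ready={F} → run F
t=10: (idle)

running at tick 8 = F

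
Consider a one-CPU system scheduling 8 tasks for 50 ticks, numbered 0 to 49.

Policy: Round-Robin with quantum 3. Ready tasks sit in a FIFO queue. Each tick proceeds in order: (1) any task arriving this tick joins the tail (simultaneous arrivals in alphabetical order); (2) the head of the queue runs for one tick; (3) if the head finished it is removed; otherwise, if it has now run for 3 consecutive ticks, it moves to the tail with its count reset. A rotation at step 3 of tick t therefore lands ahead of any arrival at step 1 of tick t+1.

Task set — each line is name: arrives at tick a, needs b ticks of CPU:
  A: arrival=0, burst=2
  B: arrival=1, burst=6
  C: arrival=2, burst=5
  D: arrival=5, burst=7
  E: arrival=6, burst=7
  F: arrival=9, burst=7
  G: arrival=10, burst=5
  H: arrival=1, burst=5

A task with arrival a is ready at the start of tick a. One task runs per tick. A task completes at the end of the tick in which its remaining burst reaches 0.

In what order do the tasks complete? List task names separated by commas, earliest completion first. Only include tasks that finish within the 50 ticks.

completion order = A, B, H, C, G, D, E, F

t=0: queue=[A] q_used=0 → run A
t=1: queue=[A,B,H] q_used=1 → run A
t=2: queue=[B,H,C] q_used=0 → run B
t=3: queue=[B,H,C] q_used=1 → run B
t=4: queue=[B,H,C] q_used=2 → run B
t=5: queue=[H,C,B,D] q_used=0 → run H
t=6: queue=[H,C,B,D,E] q_used=1 → run H
t=7: queue=[H,C,B,D,E] q_used=2 → run H
t=8: queue=[C,B,D,E,H] q_used=0 → run C
t=9: queue=[C,B,D,E,H,F] q_used=1 → run C
t=10: queue=[C,B,D,E,H,F,G] q_used=2 → run C
t=11: queue=[B,D,E,H,F,G,C] q_used=0 → run B
t=12: queue=[B,D,E,H,F,G,C] q_used=1 → run B
t=13: queue=[B,D,E,H,F,G,C] q_used=2 → run B
t=14: queue=[D,E,H,F,G,C] q_used=0 → run D
t=15: queue=[D,E,H,F,G,C] q_used=1 → run D
t=16: queue=[D,E,H,F,G,C] q_used=2 → run D
t=17: queue=[E,H,F,G,C,D] q_used=0 → run E
t=18: queue=[E,H,F,G,C,D] q_used=1 → run E
t=19: queue=[E,H,F,G,C,D] q_used=2 → run E
t=20: queue=[H,F,G,C,D,E] q_used=0 → run H
t=21: queue=[H,F,G,C,D,E] q_used=1 → run H
t=22: queue=[F,G,C,D,E] q_used=0 → run F
t=23: queue=[F,G,C,D,E] q_used=1 → run F
t=24: queue=[F,G,C,D,E] q_used=2 → run F
t=25: queue=[G,C,D,E,F] q_used=0 → run G
t=26: queue=[G,C,D,E,F] q_used=1 → run G
t=27: queue=[G,C,D,E,F] q_used=2 → run G
t=28: queue=[C,D,E,F,G] q_used=0 → run C
t=29: queue=[C,D,E,F,G] q_used=1 → run C
t=30: queue=[D,E,F,G] q_used=0 → run D
t=31: queue=[D,E,F,G] q_used=1 → run D
t=32: queue=[D,E,F,G] q_used=2 → run D
t=33: queue=[E,F,G,D] q_used=0 → run E
t=34: queue=[E,F,G,D] q_used=1 → run E
t=35: queue=[E,F,G,D] q_used=2 → run E
t=36: queue=[F,G,D,E] q_used=0 → run F
t=37: queue=[F,G,D,E] q_used=1 → run F
t=38: queue=[F,G,D,E] q_used=2 → run F
t=39: queue=[G,D,E,F] q_used=0 → run G
t=40: queue=[G,D,E,F] q_used=1 → run G
t=41: queue=[D,E,F] q_used=0 → run D
t=42: queue=[E,F] q_used=0 → run E
t=43: queue=[F] q_used=0 → run F
t=44: (idle)
t=45: (idle)
t=46: (idle)
t=47: (idle)
t=48: (idle)
t=49: (idle)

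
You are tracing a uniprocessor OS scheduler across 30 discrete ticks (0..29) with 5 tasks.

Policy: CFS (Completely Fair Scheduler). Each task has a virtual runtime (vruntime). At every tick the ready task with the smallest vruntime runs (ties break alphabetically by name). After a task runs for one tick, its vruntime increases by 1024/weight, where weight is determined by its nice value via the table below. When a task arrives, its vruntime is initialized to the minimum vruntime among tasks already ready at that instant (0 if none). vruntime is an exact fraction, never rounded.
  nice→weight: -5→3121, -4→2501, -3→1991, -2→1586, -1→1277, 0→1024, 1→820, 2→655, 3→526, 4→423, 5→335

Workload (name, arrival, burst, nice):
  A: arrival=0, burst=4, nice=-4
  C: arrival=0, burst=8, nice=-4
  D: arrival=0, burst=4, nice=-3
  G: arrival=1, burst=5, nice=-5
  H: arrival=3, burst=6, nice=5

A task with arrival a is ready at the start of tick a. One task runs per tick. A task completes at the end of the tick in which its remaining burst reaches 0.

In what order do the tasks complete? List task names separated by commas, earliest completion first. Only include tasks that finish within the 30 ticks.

completion order = A, G, D, C, H

t=0: vr[A=0 C=0 D=0] → run A
t=1: vr[A=1024/2501 C=0 D=0 G=0] → run C
t=2: vr[A=1024/2501 C=1024/2501 D=0 G=0] → run D
t=3: vr[A=1024/2501 C=1024/2501 D=1024/1991 G=0 H=0] → run G
t=4: vr[A=1024/2501 C=1024/2501 D=1024/1991 G=1024/3121 H=0] → run H
t=5: vr[A=1024/2501 C=1024/2501 D=1024/1991 G=1024/3121 H=1024/335] → run G
t=6: vr[A=1024/2501 C=1024/2501 D=1024/1991 G=2048/3121 H=1024/335] → run A
t=7: vr[A=2048/2501 C=1024/2501 D=1024/1991 G=2048/3121 H=1024/335] → run C
t=8: vr[A=2048/2501 C=2048/2501 D=1024/1991 G=2048/3121 H=1024/335] → run D
t=9: vr[A=2048/2501 C=2048/2501 D=2048/1991 G=2048/3121 H=1024/335] → run G
t=10: vr[A=2048/2501 C=2048/2501 D=2048/1991 G=3072/3121 H=1024/335] → run A
t=11: vr[A=3072/2501 C=2048/2501 D=2048/1991 G=3072/3121 H=1024/335] → run C
t=12: vr[A=3072/2501 C=3072/2501 D=2048/1991 G=3072/3121 H=1024/335] → run G
t=13: vr[A=3072/2501 C=3072/2501 D=2048/1991 G=4096/3121 H=1024/335] → run D
t=14: vr[A=3072/2501 C=3072/2501 D=3072/1991 G=4096/3121 H=1024/335] → run A
t=15: vr[C=3072/2501 D=3072/1991 G=4096/3121 H=1024/335] → run C
t=16: vr[C=4096/2501 D=3072/1991 G=4096/3121 H=1024/335] → run G
t=17: vr[C=4096/2501 D=3072/1991 H=1024/335] → run D
t=18: vr[C=4096/2501 H=1024/335] → run C
t=19: vr[C=5120/2501 H=1024/335] → run C
t=20: vr[C=6144/2501 H=1024/335] → run C
t=21: vr[C=7168/2501 H=1024/335] → run C
t=22: vr[H=1024/335] → run H
t=23: vr[H=2048/335] → run H
t=24: vr[H=3072/335] → run H
t=25: vr[H=4096/335] → run H
t=26: vr[H=1024/67] → run H
t=27: (idle)
t=28: (idle)
t=29: (idle)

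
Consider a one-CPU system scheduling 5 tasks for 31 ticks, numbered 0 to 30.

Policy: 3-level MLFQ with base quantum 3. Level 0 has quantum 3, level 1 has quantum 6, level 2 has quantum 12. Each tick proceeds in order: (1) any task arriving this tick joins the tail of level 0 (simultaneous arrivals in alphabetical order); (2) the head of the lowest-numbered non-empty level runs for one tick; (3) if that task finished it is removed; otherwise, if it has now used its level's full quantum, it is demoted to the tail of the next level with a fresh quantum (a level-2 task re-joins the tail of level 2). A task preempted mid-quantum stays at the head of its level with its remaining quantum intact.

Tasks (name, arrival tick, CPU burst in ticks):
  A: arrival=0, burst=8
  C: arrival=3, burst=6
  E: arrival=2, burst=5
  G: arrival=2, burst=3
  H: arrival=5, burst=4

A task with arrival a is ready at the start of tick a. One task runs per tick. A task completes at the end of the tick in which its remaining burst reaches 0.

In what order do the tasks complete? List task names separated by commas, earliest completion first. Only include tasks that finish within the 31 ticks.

t=0: L0/L1/L2 = A/-/- → run A
t=1: L0/L1/L2 = A/-/- → run A
t=2: L0/L1/L2 = AEG/-/- → run A
t=3: L0/L1/L2 = EGC/A/- → run E
t=4: L0/L1/L2 = EGC/A/- → run E
t=5: L0/L1/L2 = EGCH/A/- → run E
t=6: L0/L1/L2 = GCH/AE/- → run G
t=7: L0/L1/L2 = GCH/AE/- → run G
t=8: L0/L1/L2 = GCH/AE/- → run G
t=9: L0/L1/L2 = CH/AE/- → run C
t=10: L0/L1/L2 = CH/AE/- → run C
t=11: L0/L1/L2 = CH/AE/- → run C
t=12: L0/L1/L2 = H/AEC/- → run H
t=13: L0/L1/L2 = H/AEC/- → run H
t=14: L0/L1/L2 = H/AEC/- → run H
t=15: L0/L1/L2 = -/AECH/- → run A
t=16: L0/L1/L2 = -/AECH/- → run A
t=17: L0/L1/L2 = -/AECH/- → run A
t=18: L0/L1/L2 = -/AECH/- → run A
t=19: L0/L1/L2 = -/AECH/- → run A
t=20: L0/L1/L2 = -/ECH/- → run E
t=21: L0/L1/L2 = -/ECH/- → run E
t=22: L0/L1/L2 = -/CH/- → run C
t=23: L0/L1/L2 = -/CH/- → run C
t=24: L0/L1/L2 = -/CH/- → run C
t=25: L0/L1/L2 = -/H/- → run H
t=26: (idle)
t=27: (idle)
t=28: (idle)
t=29: (idle)
t=30: (idle)

completion order = G, A, E, C, H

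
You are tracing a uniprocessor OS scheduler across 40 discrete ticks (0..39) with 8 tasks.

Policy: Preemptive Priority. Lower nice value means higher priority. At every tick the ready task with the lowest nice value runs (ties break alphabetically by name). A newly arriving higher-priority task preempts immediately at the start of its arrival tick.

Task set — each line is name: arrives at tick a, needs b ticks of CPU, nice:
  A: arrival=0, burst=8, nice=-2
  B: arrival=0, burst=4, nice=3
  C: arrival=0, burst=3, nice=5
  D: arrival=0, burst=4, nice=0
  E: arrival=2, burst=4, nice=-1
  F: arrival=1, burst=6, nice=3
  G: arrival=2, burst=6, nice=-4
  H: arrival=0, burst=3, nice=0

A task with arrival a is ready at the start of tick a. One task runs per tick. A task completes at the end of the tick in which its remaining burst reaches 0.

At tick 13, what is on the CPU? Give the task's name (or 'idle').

running at tick 13 = A

t=0: ready={A,B,C,D,H} → run A
t=1: ready={A,B,C,D,F,H} → run A
t=2: ready={A,B,C,D,E,F,G,H} → run G
t=3: ready={A,B,C,D,E,F,G,H} → run G
t=4: ready={A,B,C,D,E,F,G,H} → run G
t=5: ready={A,B,C,D,E,F,G,H} → run G
t=6: ready={A,B,C,D,E,F,G,H} → run G
t=7: ready={A,B,C,D,E,F,G,H} → run G
t=8: ready={A,B,C,D,E,F,H} → run A
t=9: ready={A,B,C,D,E,F,H} → run A
t=10: ready={A,B,C,D,E,F,H} → run A
t=11: ready={A,B,C,D,E,F,H} → run A
t=12: ready={A,B,C,D,E,F,H} → run A
t=13: ready={A,B,C,D,E,F,H} → run A
t=14: ready={B,C,D,E,F,H} → run E
t=15: ready={B,C,D,E,F,H} → run E
t=16: ready={B,C,D,E,F,H} → run E
t=17: ready={B,C,D,E,F,H} → run E
t=18: ready={B,C,D,F,H} → run D
t=19: ready={B,C,D,F,H} → run D
t=20: ready={B,C,D,F,H} → run D
t=21: ready={B,C,D,F,H} → run D
t=22: ready={B,C,F,H} → run H
t=23: ready={B,C,F,H} → run H
t=24: ready={B,C,F,H} → run H
t=25: ready={B,C,F} → run B
t=26: ready={B,C,F} → run B
t=27: ready={B,C,F} → run B
t=28: ready={B,C,F} → run B
t=29: ready={C,F} → run F
t=30: ready={C,F} → run F
t=31: ready={C,F} → run F
t=32: ready={C,F} → run F
t=33: ready={C,F} → run F
t=34: ready={C,F} → run F
t=35: ready={C} → run C
t=36: ready={C} → run C
t=37: ready={C} → run C
t=38: (idle)
t=39: (idle)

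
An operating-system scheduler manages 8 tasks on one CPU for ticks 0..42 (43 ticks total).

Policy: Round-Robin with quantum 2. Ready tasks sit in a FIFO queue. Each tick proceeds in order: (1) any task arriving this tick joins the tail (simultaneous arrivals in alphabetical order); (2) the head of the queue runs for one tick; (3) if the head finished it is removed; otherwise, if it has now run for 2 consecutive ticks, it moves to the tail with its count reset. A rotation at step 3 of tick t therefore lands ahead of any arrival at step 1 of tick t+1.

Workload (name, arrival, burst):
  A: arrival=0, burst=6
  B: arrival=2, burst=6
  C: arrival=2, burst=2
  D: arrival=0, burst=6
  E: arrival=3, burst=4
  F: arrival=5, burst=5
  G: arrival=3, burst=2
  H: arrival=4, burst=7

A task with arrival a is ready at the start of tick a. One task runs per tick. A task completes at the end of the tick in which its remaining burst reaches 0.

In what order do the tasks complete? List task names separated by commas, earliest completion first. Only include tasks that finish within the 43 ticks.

completion order = C, G, A, E, D, B, F, H

t=0: queue=[A,D] q_used=0 → run A
t=1: queue=[A,D] q_used=1 → run A
t=2: queue=[D,A,B,C] q_used=0 → run D
t=3: queue=[D,A,B,C,E,G] q_used=1 → run D
t=4: queue=[A,B,C,E,G,D,H] q_used=0 → run A
t=5: queue=[A,B,C,E,G,D,H,F] q_used=1 → run A
t=6: queue=[B,C,E,G,D,H,F,A] q_used=0 → run B
t=7: queue=[B,C,E,G,D,H,F,A] q_used=1 → run B
t=8: queue=[C,E,G,D,H,F,A,B] q_used=0 → run C
t=9: queue=[C,E,G,D,H,F,A,B] q_used=1 → run C
t=10: queue=[E,G,D,H,F,A,B] q_used=0 → run E
t=11: queue=[E,G,D,H,F,A,B] q_used=1 → run E
t=12: queue=[G,D,H,F,A,B,E] q_used=0 → run G
t=13: queue=[G,D,H,F,A,B,E] q_used=1 → run G
t=14: queue=[D,H,F,A,B,E] q_used=0 → run D
t=15: queue=[D,H,F,A,B,E] q_used=1 → run D
t=16: queue=[H,F,A,B,E,D] q_used=0 → run H
t=17: queue=[H,F,A,B,E,D] q_used=1 → run H
t=18: queue=[F,A,B,E,D,H] q_used=0 → run F
t=19: queue=[F,A,B,E,D,H] q_used=1 → run F
t=20: queue=[A,B,E,D,H,F] q_used=0 → run A
t=21: queue=[A,B,E,D,H,F] q_used=1 → run A
t=22: queue=[B,E,D,H,F] q_used=0 → run B
t=23: queue=[B,E,D,H,F] q_used=1 → run B
t=24: queue=[E,D,H,F,B] q_used=0 → run E
t=25: queue=[E,D,H,F,B] q_used=1 → run E
t=26: queue=[D,H,F,B] q_used=0 → run D
t=27: queue=[D,H,F,B] q_used=1 → run D
t=28: queue=[H,F,B] q_used=0 → run H
t=29: queue=[H,F,B] q_used=1 → run H
t=30: queue=[F,B,H] q_used=0 → run F
t=31: queue=[F,B,H] q_used=1 → run F
t=32: queue=[B,H,F] q_used=0 → run B
t=33: queue=[B,H,F] q_used=1 → run B
t=34: queue=[H,F] q_used=0 → run H
t=35: queue=[H,F] q_used=1 → run H
t=36: queue=[F,H] q_used=0 → run F
t=37: queue=[H] q_used=0 → run H
t=38: (idle)
t=39: (idle)
t=40: (idle)
t=41: (idle)
t=42: (idle)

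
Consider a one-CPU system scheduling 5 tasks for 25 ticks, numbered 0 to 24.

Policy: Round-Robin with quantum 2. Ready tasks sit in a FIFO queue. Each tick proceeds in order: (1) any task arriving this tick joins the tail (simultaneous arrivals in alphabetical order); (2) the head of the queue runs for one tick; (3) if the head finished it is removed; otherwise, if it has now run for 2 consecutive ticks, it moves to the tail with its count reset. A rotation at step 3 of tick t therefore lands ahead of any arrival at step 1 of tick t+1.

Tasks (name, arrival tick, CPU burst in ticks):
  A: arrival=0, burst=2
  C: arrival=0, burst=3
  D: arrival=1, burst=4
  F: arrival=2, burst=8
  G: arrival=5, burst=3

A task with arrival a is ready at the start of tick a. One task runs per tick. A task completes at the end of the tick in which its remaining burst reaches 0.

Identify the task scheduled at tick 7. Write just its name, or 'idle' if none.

running at tick 7 = F

t=0: queue=[A,C] q_used=0 → run A
t=1: queue=[A,C,D] q_used=1 → run A
t=2: queue=[C,D,F] q_used=0 → run C
t=3: queue=[C,D,F] q_used=1 → run C
t=4: queue=[D,F,C] q_used=0 → run D
t=5: queue=[D,F,C,G] q_used=1 → run D
t=6: queue=[F,C,G,D] q_used=0 → run F
t=7: queue=[F,C,G,D] q_used=1 → run F
t=8: queue=[C,G,D,F] q_used=0 → run C
t=9: queue=[G,D,F] q_used=0 → run G
t=10: queue=[G,D,F] q_used=1 → run G
t=11: queue=[D,F,G] q_used=0 → run D
t=12: queue=[D,F,G] q_used=1 → run D
t=13: queue=[F,G] q_used=0 → run F
t=14: queue=[F,G] q_used=1 → run F
t=15: queue=[G,F] q_used=0 → run G
t=16: queue=[F] q_used=0 → run F
t=17: queue=[F] q_used=1 → run F
t=18: queue=[F] q_used=0 → run F
t=19: queue=[F] q_used=1 → run F
t=20: (idle)
t=21: (idle)
t=22: (idle)
t=23: (idle)
t=24: (idle)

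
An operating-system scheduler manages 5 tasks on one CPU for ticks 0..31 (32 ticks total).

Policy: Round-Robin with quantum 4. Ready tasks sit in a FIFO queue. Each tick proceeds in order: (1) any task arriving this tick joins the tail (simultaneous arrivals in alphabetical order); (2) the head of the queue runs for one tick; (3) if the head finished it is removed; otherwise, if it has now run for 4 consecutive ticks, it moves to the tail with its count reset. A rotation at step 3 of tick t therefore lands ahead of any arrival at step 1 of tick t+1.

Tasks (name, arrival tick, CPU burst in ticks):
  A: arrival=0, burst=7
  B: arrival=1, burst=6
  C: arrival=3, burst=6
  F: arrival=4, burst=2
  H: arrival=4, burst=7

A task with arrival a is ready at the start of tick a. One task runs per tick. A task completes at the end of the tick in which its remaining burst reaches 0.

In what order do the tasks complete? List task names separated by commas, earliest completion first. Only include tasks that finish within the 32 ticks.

t=0: queue=[A] q_used=0 → run A
t=1: queue=[A,B] q_used=1 → run A
t=2: queue=[A,B] q_used=2 → run A
t=3: queue=[A,B,C] q_used=3 → run A
t=4: queue=[B,C,A,F,H] q_used=0 → run B
t=5: queue=[B,C,A,F,H] q_used=1 → run B
t=6: queue=[B,C,A,F,H] q_used=2 → run B
t=7: queue=[B,C,A,F,H] q_used=3 → run B
t=8: queue=[C,A,F,H,B] q_used=0 → run C
t=9: queue=[C,A,F,H,B] q_used=1 → run C
t=10: queue=[C,A,F,H,B] q_used=2 → run C
t=11: queue=[C,A,F,H,B] q_used=3 → run C
t=12: queue=[A,F,H,B,C] q_used=0 → run A
t=13: queue=[A,F,H,B,C] q_used=1 → run A
t=14: queue=[A,F,H,B,C] q_used=2 → run A
t=15: queue=[F,H,B,C] q_used=0 → run F
t=16: queue=[F,H,B,C] q_used=1 → run F
t=17: queue=[H,B,C] q_used=0 → run H
t=18: queue=[H,B,C] q_used=1 → run H
t=19: queue=[H,B,C] q_used=2 → run H
t=20: queue=[H,B,C] q_used=3 → run H
t=21: queue=[B,C,H] q_used=0 → run B
t=22: queue=[B,C,H] q_used=1 → run B
t=23: queue=[C,H] q_used=0 → run C
t=24: queue=[C,H] q_used=1 → run C
t=25: queue=[H] q_used=0 → run H
t=26: queue=[H] q_used=1 → run H
t=27: queue=[H] q_used=2 → run H
t=28: (idle)
t=29: (idle)
t=30: (idle)
t=31: (idle)

completion order = A, F, B, C, H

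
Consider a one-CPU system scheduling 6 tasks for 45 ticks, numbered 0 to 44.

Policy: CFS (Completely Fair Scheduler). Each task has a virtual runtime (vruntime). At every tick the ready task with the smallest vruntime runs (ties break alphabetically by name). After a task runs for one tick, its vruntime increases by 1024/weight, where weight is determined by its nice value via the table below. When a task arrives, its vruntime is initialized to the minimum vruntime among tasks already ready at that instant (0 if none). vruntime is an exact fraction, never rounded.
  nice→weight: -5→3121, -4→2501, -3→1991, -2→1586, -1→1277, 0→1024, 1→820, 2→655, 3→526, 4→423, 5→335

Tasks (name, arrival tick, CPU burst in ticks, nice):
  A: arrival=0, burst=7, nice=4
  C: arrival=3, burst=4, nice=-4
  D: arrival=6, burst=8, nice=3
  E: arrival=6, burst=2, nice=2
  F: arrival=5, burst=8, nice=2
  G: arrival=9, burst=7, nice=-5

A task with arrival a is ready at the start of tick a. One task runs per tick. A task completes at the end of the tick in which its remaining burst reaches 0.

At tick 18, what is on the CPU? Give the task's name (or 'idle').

t=0: vr[A=0] → run A
t=1: vr[A=1024/423] → run A
t=2: vr[A=2048/423] → run A
t=3: vr[A=1024/141 C=1024/141] → run A
t=4: vr[A=4096/423 C=1024/141] → run C
t=5: vr[A=4096/423 C=2705408/352641 F=2705408/352641] → run C
t=6: vr[A=4096/423 C=2849792/352641 D=2705408/352641 E=2705408/352641 F=2705408/352641] → run D
t=7: vr[A=4096/423 C=2849792/352641 D=892074496/92744583 E=2705408/352641 F=2705408/352641] → run E
t=8: vr[A=4096/423 C=2849792/352641 D=892074496/92744583 E=2133146624/230979855 F=2705408/352641] → run F
t=9: vr[A=4096/423 C=2849792/352641 D=892074496/92744583 E=2133146624/230979855 F=2133146624/230979855 G=2849792/352641] → run C
t=10: vr[A=4096/423 C=2994176/352641 D=892074496/92744583 E=2133146624/230979855 F=2133146624/230979855 G=2849792/352641] → run G
t=11: vr[A=4096/423 C=2994176/352641 D=892074496/92744583 E=2133146624/230979855 F=2133146624/230979855 G=9255305216/1100592561] → run G
t=12: vr[A=4096/423 C=2994176/352641 D=892074496/92744583 E=2133146624/230979855 F=2133146624/230979855 G=9616409600/1100592561] → run C
t=13: vr[A=4096/423 D=892074496/92744583 E=2133146624/230979855 F=2133146624/230979855 G=9616409600/1100592561] → run G
t=14: vr[A=4096/423 D=892074496/92744583 E=2133146624/230979855 F=2133146624/230979855 G=9977513984/1100592561] → run G
t=15: vr[A=4096/423 D=892074496/92744583 E=2133146624/230979855 F=2133146624/230979855 G=10338618368/1100592561] → run E
t=16: vr[A=4096/423 D=892074496/92744583 F=2133146624/230979855 G=10338618368/1100592561] → run F
t=17: vr[A=4096/423 D=892074496/92744583 F=2494251008/230979855 G=10338618368/1100592561] → run G
t=18: vr[A=4096/423 D=892074496/92744583 F=2494251008/230979855 G=10699722752/1100592561] → run D
t=19: vr[A=4096/423 D=1072626688/92744583 F=2494251008/230979855 G=10699722752/1100592561] → run A
t=20: vr[A=5120/423 D=1072626688/92744583 F=2494251008/230979855 G=10699722752/1100592561] → run G
t=21: vr[A=5120/423 D=1072626688/92744583 F=2494251008/230979855 G=11060827136/1100592561] → run G
t=22: vr[A=5120/423 D=1072626688/92744583 F=2494251008/230979855] → run F
t=23: vr[A=5120/423 D=1072626688/92744583 F=2855355392/230979855] → run D
t=24: vr[A=5120/423 D=1253178880/92744583 F=2855355392/230979855] → run A
t=25: vr[A=2048/141 D=1253178880/92744583 F=2855355392/230979855] → run F
t=26: vr[A=2048/141 D=1253178880/92744583 F=3216459776/230979855] → run D
t=27: vr[A=2048/141 D=1433731072/92744583 F=3216459776/230979855] → run F
t=28: vr[A=2048/141 D=1433731072/92744583 F=715512832/46195971] → run A
t=29: vr[D=1433731072/92744583 F=715512832/46195971] → run D
t=30: vr[D=1614283264/92744583 F=715512832/46195971] → run F
t=31: vr[D=1614283264/92744583 F=3938668544/230979855] → run F
t=32: vr[D=1614283264/92744583 F=4299772928/230979855] → run D
t=33: vr[D=1794835456/92744583 F=4299772928/230979855] → run F
t=34: vr[D=1794835456/92744583] → run D
t=35: vr[D=1975387648/92744583] → run D
t=36: (idle)
t=37: (idle)
t=38: (idle)
t=39: (idle)
t=40: (idle)
t=41: (idle)
t=42: (idle)
t=43: (idle)
t=44: (idle)

running at tick 18 = D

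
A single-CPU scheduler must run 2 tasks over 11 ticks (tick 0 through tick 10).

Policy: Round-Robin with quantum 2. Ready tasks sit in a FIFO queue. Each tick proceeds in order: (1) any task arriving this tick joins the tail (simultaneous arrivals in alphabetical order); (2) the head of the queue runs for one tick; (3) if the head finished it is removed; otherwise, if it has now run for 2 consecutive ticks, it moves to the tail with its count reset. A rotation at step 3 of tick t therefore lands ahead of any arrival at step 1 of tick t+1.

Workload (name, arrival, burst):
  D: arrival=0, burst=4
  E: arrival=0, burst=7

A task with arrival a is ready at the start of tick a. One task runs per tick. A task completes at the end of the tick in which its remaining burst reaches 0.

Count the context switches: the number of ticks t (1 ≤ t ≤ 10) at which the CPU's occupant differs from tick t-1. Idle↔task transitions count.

t=0: queue=[D,E] q_used=0 → run D
t=1: queue=[D,E] q_used=1 → run D
t=2: queue=[E,D] q_used=0 → run E
t=3: queue=[E,D] q_used=1 → run E
t=4: queue=[D,E] q_used=0 → run D
t=5: queue=[D,E] q_used=1 → run D
t=6: queue=[E] q_used=0 → run E
t=7: queue=[E] q_used=1 → run E
t=8: queue=[E] q_used=0 → run E
t=9: queue=[E] q_used=1 → run E
t=10: queue=[E] q_used=0 → run E

context switches = 3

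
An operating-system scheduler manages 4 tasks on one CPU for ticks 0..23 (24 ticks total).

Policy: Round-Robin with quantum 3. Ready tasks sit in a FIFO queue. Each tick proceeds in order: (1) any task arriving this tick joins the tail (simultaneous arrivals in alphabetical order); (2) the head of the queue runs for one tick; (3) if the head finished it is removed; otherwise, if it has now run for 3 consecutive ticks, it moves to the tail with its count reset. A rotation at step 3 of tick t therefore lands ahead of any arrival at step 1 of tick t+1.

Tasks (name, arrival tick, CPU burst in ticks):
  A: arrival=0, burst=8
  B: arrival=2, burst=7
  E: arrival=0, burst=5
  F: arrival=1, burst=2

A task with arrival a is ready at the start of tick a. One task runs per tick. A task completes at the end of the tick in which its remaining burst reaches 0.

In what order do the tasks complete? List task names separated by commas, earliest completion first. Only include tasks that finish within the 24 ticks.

completion order = F, E, A, B

t=0: queue=[A,E] q_used=0 → run A
t=1: queue=[A,E,F] q_used=1 → run A
t=2: queue=[A,E,F,B] q_used=2 → run A
t=3: queue=[E,F,B,A] q_used=0 → run E
t=4: queue=[E,F,B,A] q_used=1 → run E
t=5: queue=[E,F,B,A] q_used=2 → run E
t=6: queue=[F,B,A,E] q_used=0 → run F
t=7: queue=[F,B,A,E] q_used=1 → run F
t=8: queue=[B,A,E] q_used=0 → run B
t=9: queue=[B,A,E] q_used=1 → run B
t=10: queue=[B,A,E] q_used=2 → run B
t=11: queue=[A,E,B] q_used=0 → run A
t=12: queue=[A,E,B] q_used=1 → run A
t=13: queue=[A,E,B] q_used=2 → run A
t=14: queue=[E,B,A] q_used=0 → run E
t=15: queue=[E,B,A] q_used=1 → run E
t=16: queue=[B,A] q_used=0 → run B
t=17: queue=[B,A] q_used=1 → run B
t=18: queue=[B,A] q_used=2 → run B
t=19: queue=[A,B] q_used=0 → run A
t=20: queue=[A,B] q_used=1 → run A
t=21: queue=[B] q_used=0 → run B
t=22: (idle)
t=23: (idle)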